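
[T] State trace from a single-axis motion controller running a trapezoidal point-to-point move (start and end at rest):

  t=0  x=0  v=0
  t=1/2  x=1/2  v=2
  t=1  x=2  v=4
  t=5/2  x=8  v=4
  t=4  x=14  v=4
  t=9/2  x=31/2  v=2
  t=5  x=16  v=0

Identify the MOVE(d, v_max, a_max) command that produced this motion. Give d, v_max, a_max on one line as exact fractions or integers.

d=16 v_max=4 a_max=4

final state: t=5, x=16, v=0 → d = 16
a_max = (2−0)/(1/2−0) = 4
max v = 4 over t∈[1,4] → v_max = 4
check: 4·(1+3) = 16 ✓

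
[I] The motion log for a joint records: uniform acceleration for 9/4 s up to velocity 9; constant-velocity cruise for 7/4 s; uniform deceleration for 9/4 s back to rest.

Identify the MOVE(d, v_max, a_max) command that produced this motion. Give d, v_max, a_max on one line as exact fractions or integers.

d=36 v_max=9 a_max=4

a_max = 9/(9/4) = 4
d_a = ½·9·9/4 = 81/8; d_c = 9·7/4 = 63/4
d = 2·81/8 + 63/4 = 36
t_c = 7/4 > 0 → v_max = v_peak = 9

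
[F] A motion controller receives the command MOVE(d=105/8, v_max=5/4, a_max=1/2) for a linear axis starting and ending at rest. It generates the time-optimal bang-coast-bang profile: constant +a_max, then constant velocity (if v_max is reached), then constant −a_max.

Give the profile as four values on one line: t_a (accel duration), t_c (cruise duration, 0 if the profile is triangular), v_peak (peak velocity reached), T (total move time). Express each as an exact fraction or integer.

t_a=5/2 t_c=8 v_peak=5/4 T=13

vₘ²/aₘ = (5/4)²/(1/2) = 25/8
105/8 ≥ 25/8 ⇒ cruise phase
t_a = (5/4)/(1/2) = 5/2; v_peak = 5/4
d_cruise = 105/8 − 25/8 = 10; t_c = 10/(5/4) = 8
T = 2·5/2 + 8 = 13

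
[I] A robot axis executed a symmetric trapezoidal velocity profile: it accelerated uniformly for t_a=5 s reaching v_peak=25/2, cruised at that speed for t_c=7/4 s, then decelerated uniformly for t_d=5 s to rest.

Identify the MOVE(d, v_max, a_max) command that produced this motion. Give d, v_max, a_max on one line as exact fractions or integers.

d=675/8 v_max=25/2 a_max=5/2

a_max = (25/2)/5 = 5/2
d_a = ½·25/2·5 = 125/4; d_c = 25/2·7/4 = 175/8
d = 2·125/4 + 175/8 = 675/8
t_c = 7/4 > 0 → v_max = v_peak = 25/2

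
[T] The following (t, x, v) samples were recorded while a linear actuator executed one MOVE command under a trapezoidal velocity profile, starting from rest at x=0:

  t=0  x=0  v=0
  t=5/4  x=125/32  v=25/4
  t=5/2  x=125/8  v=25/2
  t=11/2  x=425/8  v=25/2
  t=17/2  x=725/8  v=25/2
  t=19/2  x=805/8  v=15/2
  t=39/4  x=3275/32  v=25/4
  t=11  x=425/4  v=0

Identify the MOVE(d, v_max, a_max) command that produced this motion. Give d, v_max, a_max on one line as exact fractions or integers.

final state: t=11, x=425/4, v=0 → d = 425/4
a_max = (25/4−0)/(5/4−0) = 5
max v = 25/2 over t∈[5/2,17/2] → v_max = 25/2
check: 25/2·(5/2+6) = 425/4 ✓

d=425/4 v_max=25/2 a_max=5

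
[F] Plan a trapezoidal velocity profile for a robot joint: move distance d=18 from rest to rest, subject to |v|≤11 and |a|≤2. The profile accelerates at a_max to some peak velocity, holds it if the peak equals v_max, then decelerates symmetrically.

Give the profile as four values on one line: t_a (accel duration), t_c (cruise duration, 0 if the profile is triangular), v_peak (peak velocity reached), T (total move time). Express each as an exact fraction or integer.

vₘ²/aₘ = 11²/2 = 121/2
18 < 121/2 ⇒ no cruise
v_peak = √(18·2) = √36 = 6
t_a = 6/2 = 3; t_c = 0
T = 2·3 = 6

t_a=3 t_c=0 v_peak=6 T=6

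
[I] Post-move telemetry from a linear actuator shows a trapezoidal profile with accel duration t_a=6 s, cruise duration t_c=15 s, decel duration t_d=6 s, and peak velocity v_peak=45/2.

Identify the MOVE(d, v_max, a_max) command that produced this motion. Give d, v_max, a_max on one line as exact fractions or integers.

a_max = (45/2)/6 = 15/4
d_a = ½·45/2·6 = 135/2; d_c = 45/2·15 = 675/2
d = 2·135/2 + 675/2 = 945/2
t_c = 15 > 0 ⇒ limit active, v_max = 45/2

d=945/2 v_max=45/2 a_max=15/4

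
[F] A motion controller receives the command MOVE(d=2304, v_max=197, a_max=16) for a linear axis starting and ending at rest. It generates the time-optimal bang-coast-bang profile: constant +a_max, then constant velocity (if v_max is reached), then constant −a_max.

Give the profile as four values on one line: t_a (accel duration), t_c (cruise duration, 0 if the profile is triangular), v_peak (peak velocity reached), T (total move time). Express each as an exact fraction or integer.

vₘ²/aₘ = 197²/16 = 38809/16
2304 < 38809/16 ⇒ no cruise
v_peak = √(2304·16) = √36864 = 192
t_a = 192/16 = 12; t_c = 0
T = 2·12 = 24

t_a=12 t_c=0 v_peak=192 T=24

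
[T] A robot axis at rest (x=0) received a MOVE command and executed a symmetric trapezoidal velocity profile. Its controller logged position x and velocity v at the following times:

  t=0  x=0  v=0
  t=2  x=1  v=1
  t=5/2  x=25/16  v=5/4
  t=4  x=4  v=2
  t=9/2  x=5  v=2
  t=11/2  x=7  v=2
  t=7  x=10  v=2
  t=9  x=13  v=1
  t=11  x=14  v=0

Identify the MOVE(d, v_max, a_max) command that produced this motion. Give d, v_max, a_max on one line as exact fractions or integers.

final state: t=11, x=14, v=0 → d = 14
a_max = (1−0)/(2−0) = 1/2
max v = 2 over t∈[4,7] → v_max = 2
check: 2·(4+3) = 14 ✓

d=14 v_max=2 a_max=1/2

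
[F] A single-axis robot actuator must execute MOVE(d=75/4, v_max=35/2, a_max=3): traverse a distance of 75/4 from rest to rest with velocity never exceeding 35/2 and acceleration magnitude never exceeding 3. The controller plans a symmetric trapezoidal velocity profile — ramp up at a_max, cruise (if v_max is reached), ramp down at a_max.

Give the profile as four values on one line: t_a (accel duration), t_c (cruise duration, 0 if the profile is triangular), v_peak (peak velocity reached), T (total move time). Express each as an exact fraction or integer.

v_max²/a_max = (35/2)²/3 = 1225/12
75/4 < 1225/12 so t_c = 0
v_peak = √(75/4·3) = √(225/4) = 15/2
t_a = (15/2)/3 = 5/2; t_c = 0
T = 2·5/2 = 5

t_a=5/2 t_c=0 v_peak=15/2 T=5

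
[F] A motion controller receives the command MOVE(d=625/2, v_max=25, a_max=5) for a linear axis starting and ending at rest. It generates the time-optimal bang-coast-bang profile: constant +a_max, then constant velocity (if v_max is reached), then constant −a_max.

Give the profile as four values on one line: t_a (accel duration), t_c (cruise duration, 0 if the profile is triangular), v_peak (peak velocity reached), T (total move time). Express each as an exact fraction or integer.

t_a=5 t_c=15/2 v_peak=25 T=35/2

v_max²/a_max = 25²/5 = 125
625/2 ≥ 125 so v_max reached
t_a = 25/5 = 5; v_peak = 25
d_cruise = 625/2 − 125 = 375/2; t_c = (375/2)/25 = 15/2
T = 2·5 + 15/2 = 35/2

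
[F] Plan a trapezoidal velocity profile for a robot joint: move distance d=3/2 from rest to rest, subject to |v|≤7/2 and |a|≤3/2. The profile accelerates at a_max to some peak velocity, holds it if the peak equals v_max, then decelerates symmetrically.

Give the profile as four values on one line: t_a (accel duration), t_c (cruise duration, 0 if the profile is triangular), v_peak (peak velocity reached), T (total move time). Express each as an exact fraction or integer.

t_a=1 t_c=0 v_peak=3/2 T=2

vₘ²/aₘ = (7/2)²/(3/2) = 49/6
3/2 < 49/6 → triangular
v_peak = √(3/2·3/2) = √(9/4) = 3/2
t_a = (3/2)/(3/2) = 1; t_c = 0
T = 2·1 = 2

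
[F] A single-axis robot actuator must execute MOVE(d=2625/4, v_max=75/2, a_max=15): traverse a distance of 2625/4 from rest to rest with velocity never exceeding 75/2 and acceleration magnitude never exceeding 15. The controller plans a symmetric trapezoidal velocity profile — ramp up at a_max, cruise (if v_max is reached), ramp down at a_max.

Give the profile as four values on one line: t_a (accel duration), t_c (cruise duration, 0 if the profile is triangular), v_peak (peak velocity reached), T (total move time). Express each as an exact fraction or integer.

t_a=5/2 t_c=15 v_peak=75/2 T=20

vₘ²/aₘ = (75/2)²/15 = 375/4
2625/4 ≥ 375/4 ⇒ cruise phase
t_a = (75/2)/15 = 5/2; v_peak = 75/2
d_cruise = 2625/4 − 375/4 = 1125/2; t_c = (1125/2)/(75/2) = 15
T = 2·5/2 + 15 = 20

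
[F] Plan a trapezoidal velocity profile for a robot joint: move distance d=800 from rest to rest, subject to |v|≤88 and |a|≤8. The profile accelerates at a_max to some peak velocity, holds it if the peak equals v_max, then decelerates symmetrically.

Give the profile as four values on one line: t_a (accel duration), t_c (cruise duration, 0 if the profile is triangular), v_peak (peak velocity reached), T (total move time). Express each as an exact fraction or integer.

t_a=10 t_c=0 v_peak=80 T=20

vₘ²/aₘ = 88²/8 = 968
800 < 968 so t_c = 0
v_peak = √(800·8) = √6400 = 80
t_a = 80/8 = 10; t_c = 0
T = 2·10 = 20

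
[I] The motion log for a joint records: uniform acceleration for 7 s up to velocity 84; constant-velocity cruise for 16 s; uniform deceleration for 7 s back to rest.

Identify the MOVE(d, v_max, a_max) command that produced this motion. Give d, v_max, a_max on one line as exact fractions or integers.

a_max = 84/7 = 12
d_a = ½·84·7 = 294; d_c = 84·16 = 1344
d = 2·294 + 1344 = 1932
t_c = 16 > 0 ⇒ limit active, v_max = 84

d=1932 v_max=84 a_max=12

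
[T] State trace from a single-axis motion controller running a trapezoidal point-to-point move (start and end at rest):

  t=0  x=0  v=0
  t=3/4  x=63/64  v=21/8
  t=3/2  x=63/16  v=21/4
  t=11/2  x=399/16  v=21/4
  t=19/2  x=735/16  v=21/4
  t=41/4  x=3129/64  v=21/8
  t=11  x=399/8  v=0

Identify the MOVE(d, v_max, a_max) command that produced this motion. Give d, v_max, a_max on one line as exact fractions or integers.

d=399/8 v_max=21/4 a_max=7/2

final state: t=11, x=399/8, v=0 → d = 399/8
a_max = (21/8−0)/(3/4−0) = 7/2
max v = 21/4 over t∈[3/2,19/2] → v_max = 21/4
check: 21/4·(3/2+8) = 399/8 ✓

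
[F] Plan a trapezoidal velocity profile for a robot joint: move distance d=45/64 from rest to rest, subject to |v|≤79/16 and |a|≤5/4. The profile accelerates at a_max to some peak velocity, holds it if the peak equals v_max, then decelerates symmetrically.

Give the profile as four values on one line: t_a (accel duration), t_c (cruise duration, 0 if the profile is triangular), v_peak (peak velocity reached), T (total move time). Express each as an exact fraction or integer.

vₘ²/aₘ = (79/16)²/(5/4) = 6241/320
45/64 < 6241/320 ⇒ no cruise
v_peak = √(45/64·5/4) = √(225/256) = 15/16
t_a = (15/16)/(5/4) = 3/4; t_c = 0
T = 2·3/4 = 3/2

t_a=3/4 t_c=0 v_peak=15/16 T=3/2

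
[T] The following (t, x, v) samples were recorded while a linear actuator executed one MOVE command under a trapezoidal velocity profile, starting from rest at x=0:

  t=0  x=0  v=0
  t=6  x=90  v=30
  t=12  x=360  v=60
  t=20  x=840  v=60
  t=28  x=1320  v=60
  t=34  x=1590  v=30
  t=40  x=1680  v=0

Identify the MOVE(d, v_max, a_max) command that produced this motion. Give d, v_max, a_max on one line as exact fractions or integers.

d=1680 v_max=60 a_max=5

final state: t=40, x=1680, v=0 → d = 1680
a_max = (30−0)/(6−0) = 5
max v = 60 over t∈[12,28] → v_max = 60
check: 60·(12+16) = 1680 ✓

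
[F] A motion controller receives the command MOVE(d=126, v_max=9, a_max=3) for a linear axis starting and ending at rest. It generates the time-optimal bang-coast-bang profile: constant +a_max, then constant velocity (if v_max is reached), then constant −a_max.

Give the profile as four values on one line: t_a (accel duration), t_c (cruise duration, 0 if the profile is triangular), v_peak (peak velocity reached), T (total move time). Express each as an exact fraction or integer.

t_a=3 t_c=11 v_peak=9 T=17

(v_max)²/a_max = 9²/3 = 27
126 ≥ 27 ⇒ cruise phase
t_a = 9/3 = 3; v_peak = 9
d_cruise = 126 − 27 = 99; t_c = 99/9 = 11
T = 2·3 + 11 = 17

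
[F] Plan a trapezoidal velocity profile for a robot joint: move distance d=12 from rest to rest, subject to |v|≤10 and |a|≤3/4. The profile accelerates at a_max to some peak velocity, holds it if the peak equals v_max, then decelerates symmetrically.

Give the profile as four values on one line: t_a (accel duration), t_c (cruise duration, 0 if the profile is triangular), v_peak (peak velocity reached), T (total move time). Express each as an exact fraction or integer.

vₘ²/aₘ = 10²/(3/4) = 400/3
12 < 400/3 ⇒ no cruise
v_peak = √(12·3/4) = √9 = 3
t_a = 3/(3/4) = 4; t_c = 0
T = 2·4 = 8

t_a=4 t_c=0 v_peak=3 T=8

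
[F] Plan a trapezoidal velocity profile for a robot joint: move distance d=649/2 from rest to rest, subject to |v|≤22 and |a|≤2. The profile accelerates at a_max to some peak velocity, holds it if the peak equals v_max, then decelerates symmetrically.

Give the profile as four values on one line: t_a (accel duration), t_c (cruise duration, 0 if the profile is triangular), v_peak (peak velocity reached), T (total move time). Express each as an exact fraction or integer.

t_a=11 t_c=15/4 v_peak=22 T=103/4

v_max²/a_max = 22²/2 = 242
649/2 ≥ 242 so v_max reached
t_a = 22/2 = 11; v_peak = 22
d_cruise = 649/2 − 242 = 165/2; t_c = (165/2)/22 = 15/4
T = 2·11 + 15/4 = 103/4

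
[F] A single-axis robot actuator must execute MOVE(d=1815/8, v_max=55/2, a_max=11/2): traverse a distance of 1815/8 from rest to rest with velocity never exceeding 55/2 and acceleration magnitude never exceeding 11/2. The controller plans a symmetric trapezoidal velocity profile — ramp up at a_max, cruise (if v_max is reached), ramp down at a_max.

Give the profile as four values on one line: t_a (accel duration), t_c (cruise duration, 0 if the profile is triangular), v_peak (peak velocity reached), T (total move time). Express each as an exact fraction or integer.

(v_max)²/a_max = (55/2)²/(11/2) = 275/2
1815/8 ≥ 275/2 → trapezoidal
t_a = (55/2)/(11/2) = 5; v_peak = 55/2
d_cruise = 1815/8 − 275/2 = 715/8; t_c = (715/8)/(55/2) = 13/4
T = 2·5 + 13/4 = 53/4

t_a=5 t_c=13/4 v_peak=55/2 T=53/4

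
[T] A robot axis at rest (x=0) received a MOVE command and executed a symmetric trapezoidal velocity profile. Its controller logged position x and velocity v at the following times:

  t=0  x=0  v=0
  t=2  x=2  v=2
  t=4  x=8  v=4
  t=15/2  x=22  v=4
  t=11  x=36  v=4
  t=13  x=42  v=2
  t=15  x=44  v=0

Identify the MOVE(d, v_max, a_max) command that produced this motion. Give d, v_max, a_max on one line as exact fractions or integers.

d=44 v_max=4 a_max=1

final state: t=15, x=44, v=0 → d = 44
a_max = (2−0)/(2−0) = 1
max v = 4 over t∈[4,11] → v_max = 4
check: 4·(4+7) = 44 ✓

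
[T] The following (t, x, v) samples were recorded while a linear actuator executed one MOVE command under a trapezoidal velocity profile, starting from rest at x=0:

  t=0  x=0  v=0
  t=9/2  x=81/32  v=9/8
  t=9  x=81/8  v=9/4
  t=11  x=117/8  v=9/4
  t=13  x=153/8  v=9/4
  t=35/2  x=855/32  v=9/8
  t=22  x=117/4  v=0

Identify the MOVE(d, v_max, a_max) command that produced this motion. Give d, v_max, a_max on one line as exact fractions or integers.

d=117/4 v_max=9/4 a_max=1/4

final state: t=22, x=117/4, v=0 → d = 117/4
a_max = (9/8−0)/(9/2−0) = 1/4
max v = 9/4 over t∈[9,13] → v_max = 9/4
check: 9/4·(9+4) = 117/4 ✓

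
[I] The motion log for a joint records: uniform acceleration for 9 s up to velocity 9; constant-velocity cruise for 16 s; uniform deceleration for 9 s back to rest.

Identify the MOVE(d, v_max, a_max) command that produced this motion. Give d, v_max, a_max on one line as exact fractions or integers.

d=225 v_max=9 a_max=1

a_max = 9/9 = 1
d_a = ½·9·9 = 81/2; d_c = 9·16 = 144
d = 2·81/2 + 144 = 225
t_c = 16 > 0 so v_max = 9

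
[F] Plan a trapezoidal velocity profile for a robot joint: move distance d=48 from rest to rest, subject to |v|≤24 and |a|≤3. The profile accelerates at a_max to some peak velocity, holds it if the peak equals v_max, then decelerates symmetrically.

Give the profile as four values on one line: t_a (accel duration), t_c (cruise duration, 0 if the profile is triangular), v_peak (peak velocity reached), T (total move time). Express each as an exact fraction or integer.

t_a=4 t_c=0 v_peak=12 T=8

(v_max)²/a_max = 24²/3 = 192
48 < 192 → triangular
v_peak = √(48·3) = √144 = 12
t_a = 12/3 = 4; t_c = 0
T = 2·4 = 8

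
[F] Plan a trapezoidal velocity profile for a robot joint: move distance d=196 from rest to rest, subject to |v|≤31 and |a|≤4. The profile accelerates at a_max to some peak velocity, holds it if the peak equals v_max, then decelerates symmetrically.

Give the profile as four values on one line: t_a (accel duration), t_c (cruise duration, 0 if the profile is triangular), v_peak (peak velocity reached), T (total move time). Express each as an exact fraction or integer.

t_a=7 t_c=0 v_peak=28 T=14

vₘ²/aₘ = 31²/4 = 961/4
196 < 961/4 → triangular
v_peak = √(196·4) = √784 = 28
t_a = 28/4 = 7; t_c = 0
T = 2·7 = 14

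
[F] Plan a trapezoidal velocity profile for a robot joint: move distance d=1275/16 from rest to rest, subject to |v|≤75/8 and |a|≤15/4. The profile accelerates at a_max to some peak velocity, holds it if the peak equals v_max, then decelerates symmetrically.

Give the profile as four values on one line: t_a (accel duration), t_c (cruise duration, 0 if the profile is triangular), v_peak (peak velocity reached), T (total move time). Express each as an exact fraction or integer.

(v_max)²/a_max = (75/8)²/(15/4) = 375/16
1275/16 ≥ 375/16 ⇒ cruise phase
t_a = (75/8)/(15/4) = 5/2; v_peak = 75/8
d_cruise = 1275/16 − 375/16 = 225/4; t_c = (225/4)/(75/8) = 6
T = 2·5/2 + 6 = 11

t_a=5/2 t_c=6 v_peak=75/8 T=11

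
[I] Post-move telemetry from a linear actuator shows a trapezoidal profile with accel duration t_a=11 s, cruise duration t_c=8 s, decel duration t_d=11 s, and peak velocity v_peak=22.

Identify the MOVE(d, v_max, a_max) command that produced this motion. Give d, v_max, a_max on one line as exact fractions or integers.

d=418 v_max=22 a_max=2

a_max = 22/11 = 2
d_a = ½·22·11 = 121; d_c = 22·8 = 176
d = 2·121 + 176 = 418
t_c = 8 > 0 so v_max = 22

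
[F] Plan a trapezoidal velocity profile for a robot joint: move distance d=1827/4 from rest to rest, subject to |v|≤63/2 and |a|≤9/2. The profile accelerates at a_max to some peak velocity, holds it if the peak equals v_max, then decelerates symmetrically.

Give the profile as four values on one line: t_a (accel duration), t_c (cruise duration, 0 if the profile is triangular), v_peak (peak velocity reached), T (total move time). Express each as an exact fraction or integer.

t_a=7 t_c=15/2 v_peak=63/2 T=43/2

(v_max)²/a_max = (63/2)²/(9/2) = 441/2
1827/4 ≥ 441/2 ⇒ cruise phase
t_a = (63/2)/(9/2) = 7; v_peak = 63/2
d_cruise = 1827/4 − 441/2 = 945/4; t_c = (945/4)/(63/2) = 15/2
T = 2·7 + 15/2 = 43/2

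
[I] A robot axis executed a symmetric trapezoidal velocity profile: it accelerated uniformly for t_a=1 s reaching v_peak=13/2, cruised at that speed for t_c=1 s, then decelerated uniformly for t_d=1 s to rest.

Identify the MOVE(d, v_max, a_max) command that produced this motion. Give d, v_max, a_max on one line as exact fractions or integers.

d=13 v_max=13/2 a_max=13/2

a_max = (13/2)/1 = 13/2
d_a = ½·13/2·1 = 13/4; d_c = 13/2·1 = 13/2
d = 2·13/4 + 13/2 = 13
t_c = 1 > 0 → v_max = v_peak = 13/2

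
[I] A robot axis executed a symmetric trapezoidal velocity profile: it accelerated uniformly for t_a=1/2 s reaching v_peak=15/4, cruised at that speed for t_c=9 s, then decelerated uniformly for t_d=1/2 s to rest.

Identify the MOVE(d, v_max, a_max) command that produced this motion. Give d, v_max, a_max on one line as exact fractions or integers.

d=285/8 v_max=15/4 a_max=15/2

a_max = (15/4)/(1/2) = 15/2
d_a = ½·15/4·1/2 = 15/16; d_c = 15/4·9 = 135/4
d = 2·15/16 + 135/4 = 285/8
t_c = 9 > 0 ⇒ limit active, v_max = 15/4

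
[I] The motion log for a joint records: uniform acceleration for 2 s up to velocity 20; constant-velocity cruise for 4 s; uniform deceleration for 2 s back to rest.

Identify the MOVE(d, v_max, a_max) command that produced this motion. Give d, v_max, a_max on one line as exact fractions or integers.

a_max = 20/2 = 10
d_a = ½·20·2 = 20; d_c = 20·4 = 80
d = 2·20 + 80 = 120
t_c = 4 > 0 ⇒ limit active, v_max = 20

d=120 v_max=20 a_max=10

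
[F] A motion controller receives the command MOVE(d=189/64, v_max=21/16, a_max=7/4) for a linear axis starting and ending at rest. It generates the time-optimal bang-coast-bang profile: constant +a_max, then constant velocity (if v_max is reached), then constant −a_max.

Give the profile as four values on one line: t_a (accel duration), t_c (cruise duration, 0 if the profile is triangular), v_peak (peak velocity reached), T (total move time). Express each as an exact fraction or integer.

t_a=3/4 t_c=3/2 v_peak=21/16 T=3

vₘ²/aₘ = (21/16)²/(7/4) = 63/64
189/64 ≥ 63/64 ⇒ cruise phase
t_a = (21/16)/(7/4) = 3/4; v_peak = 21/16
d_cruise = 189/64 − 63/64 = 63/32; t_c = (63/32)/(21/16) = 3/2
T = 2·3/4 + 3/2 = 3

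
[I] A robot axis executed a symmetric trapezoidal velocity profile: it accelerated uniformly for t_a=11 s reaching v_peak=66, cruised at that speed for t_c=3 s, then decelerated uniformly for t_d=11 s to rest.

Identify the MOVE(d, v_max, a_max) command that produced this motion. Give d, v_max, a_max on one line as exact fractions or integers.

a_max = 66/11 = 6
d_a = ½·66·11 = 363; d_c = 66·3 = 198
d = 2·363 + 198 = 924
t_c = 3 > 0 ⇒ limit active, v_max = 66

d=924 v_max=66 a_max=6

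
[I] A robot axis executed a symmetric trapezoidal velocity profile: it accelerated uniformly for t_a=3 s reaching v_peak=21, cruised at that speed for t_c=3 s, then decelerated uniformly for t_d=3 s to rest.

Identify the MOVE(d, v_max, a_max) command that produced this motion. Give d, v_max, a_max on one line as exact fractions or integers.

d=126 v_max=21 a_max=7

a_max = 21/3 = 7
d_a = ½·21·3 = 63/2; d_c = 21·3 = 63
d = 2·63/2 + 63 = 126
t_c = 3 > 0 so v_max = 21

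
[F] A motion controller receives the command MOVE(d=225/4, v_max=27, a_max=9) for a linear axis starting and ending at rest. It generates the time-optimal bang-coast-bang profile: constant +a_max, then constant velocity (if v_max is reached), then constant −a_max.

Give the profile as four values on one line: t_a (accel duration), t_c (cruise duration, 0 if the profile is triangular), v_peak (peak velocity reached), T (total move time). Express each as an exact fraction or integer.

vₘ²/aₘ = 27²/9 = 81
225/4 < 81 so t_c = 0
v_peak = √(225/4·9) = √(2025/4) = 45/2
t_a = (45/2)/9 = 5/2; t_c = 0
T = 2·5/2 = 5

t_a=5/2 t_c=0 v_peak=45/2 T=5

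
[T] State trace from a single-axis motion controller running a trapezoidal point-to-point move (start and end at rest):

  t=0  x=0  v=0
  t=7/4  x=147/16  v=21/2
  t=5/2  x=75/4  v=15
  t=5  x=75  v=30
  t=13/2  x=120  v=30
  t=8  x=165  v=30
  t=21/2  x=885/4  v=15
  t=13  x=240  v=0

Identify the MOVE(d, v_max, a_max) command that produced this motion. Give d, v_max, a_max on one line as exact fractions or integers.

d=240 v_max=30 a_max=6

final state: t=13, x=240, v=0 → d = 240
a_max = (21/2−0)/(7/4−0) = 6
max v = 30 over t∈[5,8] → v_max = 30
check: 30·(5+3) = 240 ✓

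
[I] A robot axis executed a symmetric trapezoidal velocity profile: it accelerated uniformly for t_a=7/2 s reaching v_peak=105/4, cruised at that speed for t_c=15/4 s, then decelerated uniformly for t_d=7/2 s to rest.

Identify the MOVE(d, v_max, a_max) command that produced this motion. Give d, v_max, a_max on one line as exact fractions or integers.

a_max = (105/4)/(7/2) = 15/2
d_a = ½·105/4·7/2 = 735/16; d_c = 105/4·15/4 = 1575/16
d = 2·735/16 + 1575/16 = 3045/16
t_c = 15/4 > 0 ⇒ limit active, v_max = 105/4

d=3045/16 v_max=105/4 a_max=15/2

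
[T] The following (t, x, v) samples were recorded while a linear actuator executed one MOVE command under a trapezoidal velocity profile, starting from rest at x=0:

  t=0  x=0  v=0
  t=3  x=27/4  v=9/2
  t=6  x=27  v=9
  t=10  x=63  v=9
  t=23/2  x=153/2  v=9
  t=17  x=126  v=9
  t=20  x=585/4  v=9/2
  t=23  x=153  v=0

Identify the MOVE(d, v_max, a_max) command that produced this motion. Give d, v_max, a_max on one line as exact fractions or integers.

d=153 v_max=9 a_max=3/2

final state: t=23, x=153, v=0 → d = 153
a_max = (9/2−0)/(3−0) = 3/2
max v = 9 over t∈[6,17] → v_max = 9
check: 9·(6+11) = 153 ✓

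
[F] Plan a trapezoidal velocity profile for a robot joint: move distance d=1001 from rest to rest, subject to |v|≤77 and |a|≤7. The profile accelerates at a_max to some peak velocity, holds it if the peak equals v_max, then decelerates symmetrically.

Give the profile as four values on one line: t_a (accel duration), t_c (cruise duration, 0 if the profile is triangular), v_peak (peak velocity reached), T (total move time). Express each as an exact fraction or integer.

vₘ²/aₘ = 77²/7 = 847
1001 ≥ 847 → trapezoidal
t_a = 77/7 = 11; v_peak = 77
d_cruise = 1001 − 847 = 154; t_c = 154/77 = 2
T = 2·11 + 2 = 24

t_a=11 t_c=2 v_peak=77 T=24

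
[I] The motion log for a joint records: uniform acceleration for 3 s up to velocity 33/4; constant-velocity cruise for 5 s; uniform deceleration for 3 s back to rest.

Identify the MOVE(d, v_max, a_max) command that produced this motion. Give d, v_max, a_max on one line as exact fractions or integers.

a_max = (33/4)/3 = 11/4
d_a = ½·33/4·3 = 99/8; d_c = 33/4·5 = 165/4
d = 2·99/8 + 165/4 = 66
t_c = 5 > 0 so v_max = 33/4

d=66 v_max=33/4 a_max=11/4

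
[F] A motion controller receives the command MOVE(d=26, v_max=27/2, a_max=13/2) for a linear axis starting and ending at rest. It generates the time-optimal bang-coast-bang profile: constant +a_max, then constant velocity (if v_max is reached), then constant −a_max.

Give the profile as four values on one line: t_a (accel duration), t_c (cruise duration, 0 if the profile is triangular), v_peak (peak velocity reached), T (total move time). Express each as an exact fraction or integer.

vₘ²/aₘ = (27/2)²/(13/2) = 729/26
26 < 729/26 so t_c = 0
v_peak = √(26·13/2) = √169 = 13
t_a = 13/(13/2) = 2; t_c = 0
T = 2·2 = 4

t_a=2 t_c=0 v_peak=13 T=4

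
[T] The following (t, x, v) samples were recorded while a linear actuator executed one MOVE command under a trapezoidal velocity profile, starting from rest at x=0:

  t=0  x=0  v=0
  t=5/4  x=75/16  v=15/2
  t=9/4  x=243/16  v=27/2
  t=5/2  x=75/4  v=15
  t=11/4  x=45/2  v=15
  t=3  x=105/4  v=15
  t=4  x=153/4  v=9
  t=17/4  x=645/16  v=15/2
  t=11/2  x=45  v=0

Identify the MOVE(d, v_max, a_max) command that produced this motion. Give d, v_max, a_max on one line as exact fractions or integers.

final state: t=11/2, x=45, v=0 → d = 45
a_max = (15/2−0)/(5/4−0) = 6
max v = 15 over t∈[5/2,3] → v_max = 15
check: 15·(5/2+1/2) = 45 ✓

d=45 v_max=15 a_max=6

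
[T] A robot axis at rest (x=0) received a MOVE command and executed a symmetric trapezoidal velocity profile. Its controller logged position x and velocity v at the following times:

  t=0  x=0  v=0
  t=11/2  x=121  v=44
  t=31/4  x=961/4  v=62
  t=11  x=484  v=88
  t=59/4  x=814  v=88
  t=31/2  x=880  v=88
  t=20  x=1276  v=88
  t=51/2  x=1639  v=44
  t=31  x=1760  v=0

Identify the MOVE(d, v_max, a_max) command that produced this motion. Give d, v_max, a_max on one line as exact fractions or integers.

final state: t=31, x=1760, v=0 → d = 1760
a_max = (44−0)/(11/2−0) = 8
max v = 88 over t∈[11,20] → v_max = 88
check: 88·(11+9) = 1760 ✓

d=1760 v_max=88 a_max=8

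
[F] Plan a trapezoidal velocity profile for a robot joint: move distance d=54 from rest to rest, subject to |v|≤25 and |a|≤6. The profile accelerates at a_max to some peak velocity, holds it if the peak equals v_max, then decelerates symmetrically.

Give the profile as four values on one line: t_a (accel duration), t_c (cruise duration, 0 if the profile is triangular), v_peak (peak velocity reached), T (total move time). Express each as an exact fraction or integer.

(v_max)²/a_max = 25²/6 = 625/6
54 < 625/6 ⇒ no cruise
v_peak = √(54·6) = √324 = 18
t_a = 18/6 = 3; t_c = 0
T = 2·3 = 6

t_a=3 t_c=0 v_peak=18 T=6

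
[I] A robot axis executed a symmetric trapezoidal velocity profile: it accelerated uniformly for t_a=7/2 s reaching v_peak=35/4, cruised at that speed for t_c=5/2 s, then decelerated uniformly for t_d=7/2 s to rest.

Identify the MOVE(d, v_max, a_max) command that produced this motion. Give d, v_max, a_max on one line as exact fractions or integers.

a_max = (35/4)/(7/2) = 5/2
d_a = ½·35/4·7/2 = 245/16; d_c = 35/4·5/2 = 175/8
d = 2·245/16 + 175/8 = 105/2
t_c = 5/2 > 0 ⇒ limit active, v_max = 35/4

d=105/2 v_max=35/4 a_max=5/2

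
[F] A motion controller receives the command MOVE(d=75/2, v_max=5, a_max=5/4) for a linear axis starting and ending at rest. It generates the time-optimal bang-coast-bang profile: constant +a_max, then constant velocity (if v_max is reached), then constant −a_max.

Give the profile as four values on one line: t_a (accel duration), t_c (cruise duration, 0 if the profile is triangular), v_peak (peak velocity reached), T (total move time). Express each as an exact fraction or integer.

(v_max)²/a_max = 5²/(5/4) = 20
75/2 ≥ 20 so v_max reached
t_a = 5/(5/4) = 4; v_peak = 5
d_cruise = 75/2 − 20 = 35/2; t_c = (35/2)/5 = 7/2
T = 2·4 + 7/2 = 23/2

t_a=4 t_c=7/2 v_peak=5 T=23/2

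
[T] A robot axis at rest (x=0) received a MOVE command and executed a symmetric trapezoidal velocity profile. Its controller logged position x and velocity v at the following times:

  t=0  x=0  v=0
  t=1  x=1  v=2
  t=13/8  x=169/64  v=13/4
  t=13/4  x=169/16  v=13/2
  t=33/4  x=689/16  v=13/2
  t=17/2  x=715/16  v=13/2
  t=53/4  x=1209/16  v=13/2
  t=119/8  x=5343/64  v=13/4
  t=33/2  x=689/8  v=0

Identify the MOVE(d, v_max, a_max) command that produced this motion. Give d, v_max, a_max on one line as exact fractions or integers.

d=689/8 v_max=13/2 a_max=2

final state: t=33/2, x=689/8, v=0 → d = 689/8
a_max = (2−0)/(1−0) = 2
max v = 13/2 over t∈[13/4,53/4] → v_max = 13/2
check: 13/2·(13/4+10) = 689/8 ✓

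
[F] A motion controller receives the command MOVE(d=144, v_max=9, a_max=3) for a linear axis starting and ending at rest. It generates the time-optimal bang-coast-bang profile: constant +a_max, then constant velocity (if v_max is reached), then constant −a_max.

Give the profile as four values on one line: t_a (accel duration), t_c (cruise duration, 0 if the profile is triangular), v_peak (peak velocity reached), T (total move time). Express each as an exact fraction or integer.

(v_max)²/a_max = 9²/3 = 27
144 ≥ 27 → trapezoidal
t_a = 9/3 = 3; v_peak = 9
d_cruise = 144 − 27 = 117; t_c = 117/9 = 13
T = 2·3 + 13 = 19

t_a=3 t_c=13 v_peak=9 T=19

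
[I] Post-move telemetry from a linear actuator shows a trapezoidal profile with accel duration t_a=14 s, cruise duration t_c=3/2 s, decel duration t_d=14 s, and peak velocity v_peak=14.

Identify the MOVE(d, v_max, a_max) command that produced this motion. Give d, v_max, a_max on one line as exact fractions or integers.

d=217 v_max=14 a_max=1

a_max = 14/14 = 1
d_a = ½·14·14 = 98; d_c = 14·3/2 = 21
d = 2·98 + 21 = 217
t_c = 3/2 > 0 ⇒ limit active, v_max = 14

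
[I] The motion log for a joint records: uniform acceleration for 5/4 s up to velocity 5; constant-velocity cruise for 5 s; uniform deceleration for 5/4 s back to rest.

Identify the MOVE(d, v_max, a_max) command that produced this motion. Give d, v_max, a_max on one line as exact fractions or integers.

d=125/4 v_max=5 a_max=4

a_max = 5/(5/4) = 4
d_a = ½·5·5/4 = 25/8; d_c = 5·5 = 25
d = 2·25/8 + 25 = 125/4
t_c = 5 > 0 ⇒ limit active, v_max = 5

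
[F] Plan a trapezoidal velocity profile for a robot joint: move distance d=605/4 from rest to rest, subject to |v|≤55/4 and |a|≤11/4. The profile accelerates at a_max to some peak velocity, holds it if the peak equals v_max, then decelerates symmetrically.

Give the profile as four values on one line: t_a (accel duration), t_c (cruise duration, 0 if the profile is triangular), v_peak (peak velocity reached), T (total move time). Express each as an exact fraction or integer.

v_max²/a_max = (55/4)²/(11/4) = 275/4
605/4 ≥ 275/4 → trapezoidal
t_a = (55/4)/(11/4) = 5; v_peak = 55/4
d_cruise = 605/4 − 275/4 = 165/2; t_c = (165/2)/(55/4) = 6
T = 2·5 + 6 = 16

t_a=5 t_c=6 v_peak=55/4 T=16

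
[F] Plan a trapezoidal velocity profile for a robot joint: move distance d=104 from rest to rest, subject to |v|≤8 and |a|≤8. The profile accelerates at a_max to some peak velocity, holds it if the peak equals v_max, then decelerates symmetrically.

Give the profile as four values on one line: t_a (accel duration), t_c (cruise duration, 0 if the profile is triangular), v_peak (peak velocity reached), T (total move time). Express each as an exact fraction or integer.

t_a=1 t_c=12 v_peak=8 T=14

vₘ²/aₘ = 8²/8 = 8
104 ≥ 8 ⇒ cruise phase
t_a = 8/8 = 1; v_peak = 8
d_cruise = 104 − 8 = 96; t_c = 96/8 = 12
T = 2·1 + 12 = 14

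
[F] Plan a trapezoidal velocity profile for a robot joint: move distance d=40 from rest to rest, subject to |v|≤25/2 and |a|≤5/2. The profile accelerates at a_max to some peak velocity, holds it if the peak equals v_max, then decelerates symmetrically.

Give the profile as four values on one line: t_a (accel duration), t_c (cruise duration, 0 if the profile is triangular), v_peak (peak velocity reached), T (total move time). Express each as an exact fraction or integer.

t_a=4 t_c=0 v_peak=10 T=8

(v_max)²/a_max = (25/2)²/(5/2) = 125/2
40 < 125/2 ⇒ no cruise
v_peak = √(40·5/2) = √100 = 10
t_a = 10/(5/2) = 4; t_c = 0
T = 2·4 = 8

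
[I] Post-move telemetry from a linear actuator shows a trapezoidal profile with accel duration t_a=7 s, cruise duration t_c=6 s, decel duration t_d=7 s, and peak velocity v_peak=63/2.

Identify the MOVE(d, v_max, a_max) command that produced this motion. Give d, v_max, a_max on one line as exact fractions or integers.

a_max = (63/2)/7 = 9/2
d_a = ½·63/2·7 = 441/4; d_c = 63/2·6 = 189
d = 2·441/4 + 189 = 819/2
t_c = 6 > 0 → v_max = v_peak = 63/2

d=819/2 v_max=63/2 a_max=9/2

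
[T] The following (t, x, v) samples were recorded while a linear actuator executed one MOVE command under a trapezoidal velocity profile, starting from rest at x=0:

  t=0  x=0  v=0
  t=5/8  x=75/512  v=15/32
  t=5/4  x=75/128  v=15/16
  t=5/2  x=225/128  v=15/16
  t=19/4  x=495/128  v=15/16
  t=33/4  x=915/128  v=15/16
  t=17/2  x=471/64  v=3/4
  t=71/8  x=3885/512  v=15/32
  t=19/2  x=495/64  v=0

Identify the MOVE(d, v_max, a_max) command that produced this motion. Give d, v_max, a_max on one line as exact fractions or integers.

d=495/64 v_max=15/16 a_max=3/4

final state: t=19/2, x=495/64, v=0 → d = 495/64
a_max = (15/32−0)/(5/8−0) = 3/4
max v = 15/16 over t∈[5/4,33/4] → v_max = 15/16
check: 15/16·(5/4+7) = 495/64 ✓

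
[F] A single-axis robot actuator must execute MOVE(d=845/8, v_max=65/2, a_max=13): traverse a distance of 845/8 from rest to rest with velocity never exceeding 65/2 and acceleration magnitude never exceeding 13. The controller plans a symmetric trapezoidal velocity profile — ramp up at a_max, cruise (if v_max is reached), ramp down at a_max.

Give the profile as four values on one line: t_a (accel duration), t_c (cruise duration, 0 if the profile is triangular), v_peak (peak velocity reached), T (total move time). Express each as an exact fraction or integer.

v_max²/a_max = (65/2)²/13 = 325/4
845/8 ≥ 325/4 ⇒ cruise phase
t_a = (65/2)/13 = 5/2; v_peak = 65/2
d_cruise = 845/8 − 325/4 = 195/8; t_c = (195/8)/(65/2) = 3/4
T = 2·5/2 + 3/4 = 23/4

t_a=5/2 t_c=3/4 v_peak=65/2 T=23/4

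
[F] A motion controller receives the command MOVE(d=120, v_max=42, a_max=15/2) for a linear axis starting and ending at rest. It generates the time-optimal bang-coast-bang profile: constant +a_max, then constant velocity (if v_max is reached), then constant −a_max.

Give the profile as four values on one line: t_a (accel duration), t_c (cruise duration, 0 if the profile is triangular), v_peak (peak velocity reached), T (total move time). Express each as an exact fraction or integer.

t_a=4 t_c=0 v_peak=30 T=8

v_max²/a_max = 42²/(15/2) = 1176/5
120 < 1176/5 ⇒ no cruise
v_peak = √(120·15/2) = √900 = 30
t_a = 30/(15/2) = 4; t_c = 0
T = 2·4 = 8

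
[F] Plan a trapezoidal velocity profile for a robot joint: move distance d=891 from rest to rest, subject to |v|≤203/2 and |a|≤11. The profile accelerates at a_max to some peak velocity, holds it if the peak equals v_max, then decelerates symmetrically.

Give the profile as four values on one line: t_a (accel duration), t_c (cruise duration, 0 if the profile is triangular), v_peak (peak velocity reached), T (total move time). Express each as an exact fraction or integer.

v_max²/a_max = (203/2)²/11 = 41209/44
891 < 41209/44 so t_c = 0
v_peak = √(891·11) = √9801 = 99
t_a = 99/11 = 9; t_c = 0
T = 2·9 = 18

t_a=9 t_c=0 v_peak=99 T=18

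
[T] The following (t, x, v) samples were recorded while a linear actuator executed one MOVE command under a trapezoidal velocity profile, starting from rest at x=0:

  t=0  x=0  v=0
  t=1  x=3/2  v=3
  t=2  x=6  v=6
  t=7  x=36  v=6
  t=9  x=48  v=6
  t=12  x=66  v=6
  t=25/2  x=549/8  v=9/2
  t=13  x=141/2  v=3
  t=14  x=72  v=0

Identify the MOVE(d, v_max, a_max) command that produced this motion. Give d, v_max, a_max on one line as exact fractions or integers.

d=72 v_max=6 a_max=3

final state: t=14, x=72, v=0 → d = 72
a_max = (3−0)/(1−0) = 3
max v = 6 over t∈[2,12] → v_max = 6
check: 6·(2+10) = 72 ✓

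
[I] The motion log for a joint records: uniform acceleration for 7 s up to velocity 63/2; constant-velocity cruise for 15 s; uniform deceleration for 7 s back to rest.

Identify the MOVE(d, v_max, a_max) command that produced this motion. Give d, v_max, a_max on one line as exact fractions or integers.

a_max = (63/2)/7 = 9/2
d_a = ½·63/2·7 = 441/4; d_c = 63/2·15 = 945/2
d = 2·441/4 + 945/2 = 693
t_c = 15 > 0 ⇒ limit active, v_max = 63/2

d=693 v_max=63/2 a_max=9/2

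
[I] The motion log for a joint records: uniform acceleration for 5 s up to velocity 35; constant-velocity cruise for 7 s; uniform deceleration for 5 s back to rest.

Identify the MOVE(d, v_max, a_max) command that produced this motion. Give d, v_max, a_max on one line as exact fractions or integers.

a_max = 35/5 = 7
d_a = ½·35·5 = 175/2; d_c = 35·7 = 245
d = 2·175/2 + 245 = 420
t_c = 7 > 0 so v_max = 35

d=420 v_max=35 a_max=7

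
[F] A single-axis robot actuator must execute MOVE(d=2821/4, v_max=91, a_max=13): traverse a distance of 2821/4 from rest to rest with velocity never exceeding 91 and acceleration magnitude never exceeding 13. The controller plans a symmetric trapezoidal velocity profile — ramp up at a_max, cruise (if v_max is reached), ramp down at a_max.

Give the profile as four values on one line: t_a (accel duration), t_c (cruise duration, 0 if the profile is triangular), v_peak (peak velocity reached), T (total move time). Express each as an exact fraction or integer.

vₘ²/aₘ = 91²/13 = 637
2821/4 ≥ 637 ⇒ cruise phase
t_a = 91/13 = 7; v_peak = 91
d_cruise = 2821/4 − 637 = 273/4; t_c = (273/4)/91 = 3/4
T = 2·7 + 3/4 = 59/4

t_a=7 t_c=3/4 v_peak=91 T=59/4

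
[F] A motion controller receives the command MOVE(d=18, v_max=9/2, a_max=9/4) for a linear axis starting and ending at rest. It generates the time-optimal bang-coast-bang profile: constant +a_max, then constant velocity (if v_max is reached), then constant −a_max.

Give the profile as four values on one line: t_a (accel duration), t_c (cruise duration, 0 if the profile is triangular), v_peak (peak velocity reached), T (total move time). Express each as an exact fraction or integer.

t_a=2 t_c=2 v_peak=9/2 T=6

(v_max)²/a_max = (9/2)²/(9/4) = 9
18 ≥ 9 so v_max reached
t_a = (9/2)/(9/4) = 2; v_peak = 9/2
d_cruise = 18 − 9 = 9; t_c = 9/(9/2) = 2
T = 2·2 + 2 = 6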